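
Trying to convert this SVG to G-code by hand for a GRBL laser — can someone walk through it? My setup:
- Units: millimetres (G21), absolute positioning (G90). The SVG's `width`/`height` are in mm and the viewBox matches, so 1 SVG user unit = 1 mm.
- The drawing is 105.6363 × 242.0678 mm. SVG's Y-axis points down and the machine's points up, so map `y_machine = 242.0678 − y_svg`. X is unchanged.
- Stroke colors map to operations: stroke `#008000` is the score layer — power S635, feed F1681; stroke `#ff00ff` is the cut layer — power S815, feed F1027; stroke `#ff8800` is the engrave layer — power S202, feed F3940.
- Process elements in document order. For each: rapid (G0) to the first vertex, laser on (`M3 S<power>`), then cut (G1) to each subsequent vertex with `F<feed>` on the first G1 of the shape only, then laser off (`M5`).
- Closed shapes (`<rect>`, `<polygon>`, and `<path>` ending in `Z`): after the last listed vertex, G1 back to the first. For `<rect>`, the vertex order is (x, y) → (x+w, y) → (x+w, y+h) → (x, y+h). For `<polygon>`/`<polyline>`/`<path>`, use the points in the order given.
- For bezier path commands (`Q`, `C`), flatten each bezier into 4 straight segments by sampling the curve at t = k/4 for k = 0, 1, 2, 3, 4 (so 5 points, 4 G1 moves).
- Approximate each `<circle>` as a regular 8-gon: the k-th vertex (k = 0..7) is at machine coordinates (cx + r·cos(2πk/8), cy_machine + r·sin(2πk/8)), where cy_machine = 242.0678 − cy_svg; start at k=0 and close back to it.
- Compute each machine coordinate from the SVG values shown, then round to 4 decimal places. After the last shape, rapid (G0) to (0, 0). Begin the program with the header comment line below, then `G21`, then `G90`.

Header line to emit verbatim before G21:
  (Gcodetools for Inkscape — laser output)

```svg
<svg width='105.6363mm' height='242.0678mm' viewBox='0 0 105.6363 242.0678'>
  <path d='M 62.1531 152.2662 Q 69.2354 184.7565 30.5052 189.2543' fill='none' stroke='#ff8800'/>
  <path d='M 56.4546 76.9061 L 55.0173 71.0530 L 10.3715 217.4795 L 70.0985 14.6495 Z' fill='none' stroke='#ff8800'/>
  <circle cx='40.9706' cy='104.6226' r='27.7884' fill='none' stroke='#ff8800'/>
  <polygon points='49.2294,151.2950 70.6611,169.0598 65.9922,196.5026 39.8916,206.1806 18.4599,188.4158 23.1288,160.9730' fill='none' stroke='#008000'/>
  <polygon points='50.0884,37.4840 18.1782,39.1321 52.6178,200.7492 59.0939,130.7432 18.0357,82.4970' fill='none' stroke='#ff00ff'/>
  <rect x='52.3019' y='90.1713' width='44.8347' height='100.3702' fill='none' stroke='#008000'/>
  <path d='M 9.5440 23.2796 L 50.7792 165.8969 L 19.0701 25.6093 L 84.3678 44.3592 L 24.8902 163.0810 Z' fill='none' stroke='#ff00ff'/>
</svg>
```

Since the viewBox matches the mm dimensions, user units are millimetres directly. The only transform is the Y-flip y_m = 242.0678 − y_svg.

Shape 1 is a quadratic bezier drawn with `<path>`. Its stroke #ff8800 means engrave at S202, F3940. After flipping Y the toolpath is (62.1531,89.8016) → (62.8310,75.3060) → (57.7823,64.3094) → (47.0070,56.8119) → (30.5052,52.8135).

Shape 2 is a closed polygon drawn with `<path>`. Its stroke #ff8800 means engrave at S202, F3940. After flipping Y the toolpath is (56.4546,165.1617) → (55.0173,171.0148) → (10.3715,24.5883) → (70.0985,227.4183) → (56.4546,165.1617), returning to the start.

Shape 3 is a circle drawn with `<circle>`. Its stroke #ff8800 means engrave at S202, F3940. After flipping Y the toolpath is (68.7590,137.4452) → (60.6200,157.0946) → (40.9706,165.2336) → (21.3212,157.0946) → (13.1822,137.4452) → (21.3212,117.7958) → (40.9706,109.6568) → (60.6200,117.7958) → (68.7590,137.4452), returning to the start.

Shape 4 is a regular polygon drawn with `<polygon>`. Its stroke #008000 means score at S635, F1681. After flipping Y the toolpath is (49.2294,90.7728) → (70.6611,73.0080) → (65.9922,45.5652) → (39.8916,35.8872) → (18.4599,53.6520) → (23.1288,81.0948) → (49.2294,90.7728), returning to the start.

Shape 5 is a closed polygon drawn with `<polygon>`. Its stroke #ff00ff means cut at S815, F1027. After flipping Y the toolpath is (50.0884,204.5838) → (18.1782,202.9357) → (52.6178,41.3186) → (59.0939,111.3246) → (18.0357,159.5708) → (50.0884,204.5838), returning to the start.

Shape 6 is a rectangle drawn with `<rect>`. Its stroke #008000 means score at S635, F1681. After flipping Y the toolpath is (52.3019,151.8965) → (97.1366,151.8965) → (97.1366,51.5263) → (52.3019,51.5263) → (52.3019,151.8965), returning to the start.

Shape 7 is a closed polygon drawn with `<path>`. Its stroke #ff00ff means cut at S815, F1027. After flipping Y the toolpath is (9.5440,218.7882) → (50.7792,76.1709) → (19.0701,216.4585) → (84.3678,197.7086) → (24.8902,78.9868) → (9.5440,218.7882), returning to the start.

(Gcodetools for Inkscape — laser output)
G21
G90
G0 X62.1531 Y89.8016
M3 S202
G1 X62.8310 Y75.3060 F3940
G1 X57.7823 Y64.3094
G1 X47.0070 Y56.8119
G1 X30.5052 Y52.8135
M5
G0 X56.4546 Y165.1617
M3 S202
G1 X55.0173 Y171.0148 F3940
G1 X10.3715 Y24.5883
G1 X70.0985 Y227.4183
G1 X56.4546 Y165.1617
M5
G0 X68.7590 Y137.4452
M3 S202
G1 X60.6200 Y157.0946 F3940
G1 X40.9706 Y165.2336
G1 X21.3212 Y157.0946
G1 X13.1822 Y137.4452
G1 X21.3212 Y117.7958
G1 X40.9706 Y109.6568
G1 X60.6200 Y117.7958
G1 X68.7590 Y137.4452
M5
G0 X49.2294 Y90.7728
M3 S635
G1 X70.6611 Y73.0080 F1681
G1 X65.9922 Y45.5652
G1 X39.8916 Y35.8872
G1 X18.4599 Y53.6520
G1 X23.1288 Y81.0948
G1 X49.2294 Y90.7728
M5
G0 X50.0884 Y204.5838
M3 S815
G1 X18.1782 Y202.9357 F1027
G1 X52.6178 Y41.3186
G1 X59.0939 Y111.3246
G1 X18.0357 Y159.5708
G1 X50.0884 Y204.5838
M5
G0 X52.3019 Y151.8965
M3 S635
G1 X97.1366 Y151.8965 F1681
G1 X97.1366 Y51.5263
G1 X52.3019 Y51.5263
G1 X52.3019 Y151.8965
M5
G0 X9.5440 Y218.7882
M3 S815
G1 X50.7792 Y76.1709 F1027
G1 X19.0701 Y216.4585
G1 X84.3678 Y197.7086
G1 X24.8902 Y78.9868
G1 X9.5440 Y218.7882
M5
G0 X0.0000 Y0.0000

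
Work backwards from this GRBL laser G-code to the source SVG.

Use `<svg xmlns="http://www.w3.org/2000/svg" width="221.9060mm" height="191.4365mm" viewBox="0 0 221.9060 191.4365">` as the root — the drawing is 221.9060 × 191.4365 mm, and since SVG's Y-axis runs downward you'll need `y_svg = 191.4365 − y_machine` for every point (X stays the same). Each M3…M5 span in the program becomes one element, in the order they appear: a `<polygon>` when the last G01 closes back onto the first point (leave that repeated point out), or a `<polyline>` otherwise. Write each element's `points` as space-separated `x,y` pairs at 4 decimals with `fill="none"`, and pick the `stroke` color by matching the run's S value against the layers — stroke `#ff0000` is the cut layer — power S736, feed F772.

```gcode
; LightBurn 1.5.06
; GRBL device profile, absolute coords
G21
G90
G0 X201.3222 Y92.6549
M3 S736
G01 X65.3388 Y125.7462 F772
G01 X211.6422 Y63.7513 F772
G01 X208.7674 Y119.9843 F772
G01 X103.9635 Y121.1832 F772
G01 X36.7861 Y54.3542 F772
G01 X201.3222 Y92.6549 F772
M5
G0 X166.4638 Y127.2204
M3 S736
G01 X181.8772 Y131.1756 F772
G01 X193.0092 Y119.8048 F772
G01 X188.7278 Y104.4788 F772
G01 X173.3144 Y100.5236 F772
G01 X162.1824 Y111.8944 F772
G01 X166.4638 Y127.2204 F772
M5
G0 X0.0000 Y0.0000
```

y_svg = 191.4365 − y_m. Every run uses S736, so all elements get stroke `#ff0000` (cut).

[1] closed run; points: 201.3222,98.7816 65.3388,65.6903 211.6422,127.6852 208.7674,71.4522 103.9635,70.2533 36.7861,137.0823

[2] closed run; points: 166.4638,64.2161 181.8772,60.2609 193.0092,71.6317 188.7278,86.9577 173.3144,90.9129 162.1824,79.5421

<svg xmlns="http://www.w3.org/2000/svg" width="221.9060mm" height="191.4365mm" viewBox="0 0 221.9060 191.4365">
  <polygon points="201.3222,98.7816 65.3388,65.6903 211.6422,127.6852 208.7674,71.4522 103.9635,70.2533 36.7861,137.0823" fill="none" stroke="#ff0000"/>
  <polygon points="166.4638,64.2161 181.8772,60.2609 193.0092,71.6317 188.7278,86.9577 173.3144,90.9129 162.1824,79.5421" fill="none" stroke="#ff0000"/>
</svg>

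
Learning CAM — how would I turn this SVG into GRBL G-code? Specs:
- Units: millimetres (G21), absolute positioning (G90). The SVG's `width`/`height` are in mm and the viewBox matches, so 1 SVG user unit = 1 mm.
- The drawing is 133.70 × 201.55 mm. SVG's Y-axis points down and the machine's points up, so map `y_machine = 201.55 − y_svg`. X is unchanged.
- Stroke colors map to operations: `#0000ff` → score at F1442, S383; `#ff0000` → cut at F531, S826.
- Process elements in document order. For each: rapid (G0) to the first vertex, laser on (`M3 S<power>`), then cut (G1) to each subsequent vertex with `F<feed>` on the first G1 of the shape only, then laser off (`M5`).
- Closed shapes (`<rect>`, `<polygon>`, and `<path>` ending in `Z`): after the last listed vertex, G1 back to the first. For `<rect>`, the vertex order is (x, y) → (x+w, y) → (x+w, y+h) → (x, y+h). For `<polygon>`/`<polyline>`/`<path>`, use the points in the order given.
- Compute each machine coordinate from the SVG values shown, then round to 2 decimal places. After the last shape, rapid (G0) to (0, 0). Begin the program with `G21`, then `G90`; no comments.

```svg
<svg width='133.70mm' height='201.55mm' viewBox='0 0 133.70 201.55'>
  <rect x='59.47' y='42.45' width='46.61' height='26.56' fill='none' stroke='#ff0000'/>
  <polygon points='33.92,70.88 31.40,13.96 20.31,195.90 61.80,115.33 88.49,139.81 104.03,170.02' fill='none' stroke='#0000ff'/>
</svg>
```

G21
G90
G0 X59.47 Y159.10
M3 S826
G1 X106.08 Y159.10 F531
G1 X106.08 Y132.54
G1 X59.47 Y132.54
G1 X59.47 Y159.10
M5
G0 X33.92 Y130.67
M3 S383
G1 X31.40 Y187.59 F1442
G1 X20.31 Y5.65
G1 X61.80 Y86.22
G1 X88.49 Y61.74
G1 X104.03 Y31.53
G1 X33.92 Y130.67
M5
G0 X0.00 Y0.00

Since the viewBox matches the mm dimensions, user units are millimetres directly. The only transform is the Y-flip y_m = 201.55 − y_svg.

Shape 1 is a rectangle drawn with `<rect>`. Its stroke #ff0000 means cut at S826, F531. After flipping Y the toolpath is (59.47,159.10) → (106.08,159.10) → (106.08,132.54) → (59.47,132.54) → (59.47,159.10), returning to the start.

Shape 2 is a closed polygon drawn with `<polygon>`. Its stroke #0000ff means score at S383, F1442. After flipping Y the toolpath is (33.92,130.67) → (31.40,187.59) → (20.31,5.65) → (61.80,86.22) → (88.49,61.74) → (104.03,31.53) → (33.92,130.67), returning to the start.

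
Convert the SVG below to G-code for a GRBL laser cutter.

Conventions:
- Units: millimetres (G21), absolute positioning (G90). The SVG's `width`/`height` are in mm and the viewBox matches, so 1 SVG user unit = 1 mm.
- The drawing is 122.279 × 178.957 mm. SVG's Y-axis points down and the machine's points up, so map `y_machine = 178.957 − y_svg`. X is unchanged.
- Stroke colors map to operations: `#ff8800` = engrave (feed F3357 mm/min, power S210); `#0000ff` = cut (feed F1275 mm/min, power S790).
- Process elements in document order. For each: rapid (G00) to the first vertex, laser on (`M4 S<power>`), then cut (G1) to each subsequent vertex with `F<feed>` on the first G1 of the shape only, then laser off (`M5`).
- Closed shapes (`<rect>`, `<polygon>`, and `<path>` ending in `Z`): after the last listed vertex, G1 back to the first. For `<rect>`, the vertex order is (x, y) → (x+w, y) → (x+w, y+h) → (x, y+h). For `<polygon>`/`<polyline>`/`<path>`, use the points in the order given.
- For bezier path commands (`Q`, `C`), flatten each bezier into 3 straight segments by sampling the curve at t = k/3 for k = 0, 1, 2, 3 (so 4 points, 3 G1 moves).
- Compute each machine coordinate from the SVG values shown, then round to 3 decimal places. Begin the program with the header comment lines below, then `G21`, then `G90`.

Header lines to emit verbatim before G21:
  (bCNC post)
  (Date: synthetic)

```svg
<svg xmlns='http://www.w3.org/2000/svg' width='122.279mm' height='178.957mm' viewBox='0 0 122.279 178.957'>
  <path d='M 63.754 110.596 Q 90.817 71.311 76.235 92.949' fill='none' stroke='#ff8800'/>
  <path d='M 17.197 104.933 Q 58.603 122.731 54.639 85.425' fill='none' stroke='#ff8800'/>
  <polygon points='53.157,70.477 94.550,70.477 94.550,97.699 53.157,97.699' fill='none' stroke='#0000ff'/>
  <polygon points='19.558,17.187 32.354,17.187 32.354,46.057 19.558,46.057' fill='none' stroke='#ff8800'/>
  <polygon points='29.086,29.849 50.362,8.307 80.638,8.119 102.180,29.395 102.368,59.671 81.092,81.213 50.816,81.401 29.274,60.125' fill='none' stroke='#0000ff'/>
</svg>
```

(bCNC post)
(Date: synthetic)
G21
G90
G00 X63.754 Y68.361
M4 S210
G1 X77.169 Y87.782 F3357
G1 X81.329 Y93.664
G1 X76.235 Y86.008
M5
G00 X17.197 Y74.024
M4 S210
G1 X39.760 Y68.281 F3357
G1 X52.241 Y74.784
G1 X54.639 Y93.532
M5
G00 X53.157 Y108.480
M4 S790
G1 X94.550 Y108.480 F1275
G1 X94.550 Y81.258
G1 X53.157 Y81.258
G1 X53.157 Y108.480
M5
G00 X19.558 Y161.770
M4 S210
G1 X32.354 Y161.770 F3357
G1 X32.354 Y132.900
G1 X19.558 Y132.900
G1 X19.558 Y161.770
M5
G00 X29.086 Y149.108
M4 S790
G1 X50.362 Y170.650 F1275
G1 X80.638 Y170.838
G1 X102.180 Y149.562
G1 X102.368 Y119.286
G1 X81.092 Y97.744
G1 X50.816 Y97.556
G1 X29.274 Y118.832
G1 X29.086 Y149.108
M5

1 u = 1 mm; y_m = 178.957 − y.

[1] `<path>` quadratic bezier, #ff8800→engrave S210 F3357: (63.754,68.361) → (77.169,87.782) → (81.329,93.664) → (76.235,86.008)

[2] `<path>` quadratic bezier, #ff8800→engrave S210 F3357: (17.197,74.024) → (39.760,68.281) → (52.241,74.784) → (54.639,93.532)

[3] `<polygon>` rectangle, #0000ff→cut S790 F1275: (53.157,108.480) → (94.550,108.480) → (94.550,81.258) → (53.157,81.258) → (53.157,108.480) (closed)

[4] `<polygon>` rectangle, #ff8800→engrave S210 F3357: (19.558,161.770) → (32.354,161.770) → (32.354,132.900) → (19.558,132.900) → (19.558,161.770) (closed)

[5] `<polygon>` regular polygon, #0000ff→cut S790 F1275: (29.086,149.108) → (50.362,170.650) → (80.638,170.838) → (102.180,149.562) → (102.368,119.286) → (81.092,97.744) → (50.816,97.556) → (29.274,118.832) → (29.086,149.108) (closed)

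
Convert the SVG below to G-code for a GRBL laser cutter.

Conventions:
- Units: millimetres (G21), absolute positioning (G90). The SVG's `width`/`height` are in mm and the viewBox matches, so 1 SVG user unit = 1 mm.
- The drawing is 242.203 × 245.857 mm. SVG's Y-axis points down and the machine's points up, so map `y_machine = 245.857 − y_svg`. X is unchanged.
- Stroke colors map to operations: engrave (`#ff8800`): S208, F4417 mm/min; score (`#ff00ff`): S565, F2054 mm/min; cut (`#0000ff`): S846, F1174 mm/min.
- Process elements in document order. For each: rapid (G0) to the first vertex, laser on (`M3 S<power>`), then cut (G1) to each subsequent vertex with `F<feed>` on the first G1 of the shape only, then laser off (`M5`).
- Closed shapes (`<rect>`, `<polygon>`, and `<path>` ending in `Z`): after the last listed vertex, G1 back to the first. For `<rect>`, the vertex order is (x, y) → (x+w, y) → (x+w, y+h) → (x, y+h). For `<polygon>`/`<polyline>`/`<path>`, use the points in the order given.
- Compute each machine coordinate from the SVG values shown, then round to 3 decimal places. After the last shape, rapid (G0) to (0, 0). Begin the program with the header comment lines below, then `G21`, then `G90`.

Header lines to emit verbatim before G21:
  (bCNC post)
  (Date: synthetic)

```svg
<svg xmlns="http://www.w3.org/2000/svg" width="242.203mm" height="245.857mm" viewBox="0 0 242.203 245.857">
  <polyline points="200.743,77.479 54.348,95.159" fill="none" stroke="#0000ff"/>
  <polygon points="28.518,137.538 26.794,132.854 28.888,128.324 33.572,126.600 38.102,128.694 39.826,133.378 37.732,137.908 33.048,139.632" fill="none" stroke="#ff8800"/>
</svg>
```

1 u = 1 mm; y_m = 245.857 − y.

[1] `<polyline>` line segment, #0000ff→cut S846 F1174: (200.743,168.378) → (54.348,150.698)

[2] `<polygon>` regular polygon, #ff8800→engrave S208 F4417: (28.518,108.319) → (26.794,113.003) → (28.888,117.533) → (33.572,119.257) → (38.102,117.163) → (39.826,112.479) → (37.732,107.949) → (33.048,106.225) → (28.518,108.319) (closed)

(bCNC post)
(Date: synthetic)
G21
G90
G0 X200.743 Y168.378
M3 S846
G1 X54.348 Y150.698 F1174
M5
G0 X28.518 Y108.319
M3 S208
G1 X26.794 Y113.003 F4417
G1 X28.888 Y117.533
G1 X33.572 Y119.257
G1 X38.102 Y117.163
G1 X39.826 Y112.479
G1 X37.732 Y107.949
G1 X33.048 Y106.225
G1 X28.518 Y108.319
M5
G0 X0.000 Y0.000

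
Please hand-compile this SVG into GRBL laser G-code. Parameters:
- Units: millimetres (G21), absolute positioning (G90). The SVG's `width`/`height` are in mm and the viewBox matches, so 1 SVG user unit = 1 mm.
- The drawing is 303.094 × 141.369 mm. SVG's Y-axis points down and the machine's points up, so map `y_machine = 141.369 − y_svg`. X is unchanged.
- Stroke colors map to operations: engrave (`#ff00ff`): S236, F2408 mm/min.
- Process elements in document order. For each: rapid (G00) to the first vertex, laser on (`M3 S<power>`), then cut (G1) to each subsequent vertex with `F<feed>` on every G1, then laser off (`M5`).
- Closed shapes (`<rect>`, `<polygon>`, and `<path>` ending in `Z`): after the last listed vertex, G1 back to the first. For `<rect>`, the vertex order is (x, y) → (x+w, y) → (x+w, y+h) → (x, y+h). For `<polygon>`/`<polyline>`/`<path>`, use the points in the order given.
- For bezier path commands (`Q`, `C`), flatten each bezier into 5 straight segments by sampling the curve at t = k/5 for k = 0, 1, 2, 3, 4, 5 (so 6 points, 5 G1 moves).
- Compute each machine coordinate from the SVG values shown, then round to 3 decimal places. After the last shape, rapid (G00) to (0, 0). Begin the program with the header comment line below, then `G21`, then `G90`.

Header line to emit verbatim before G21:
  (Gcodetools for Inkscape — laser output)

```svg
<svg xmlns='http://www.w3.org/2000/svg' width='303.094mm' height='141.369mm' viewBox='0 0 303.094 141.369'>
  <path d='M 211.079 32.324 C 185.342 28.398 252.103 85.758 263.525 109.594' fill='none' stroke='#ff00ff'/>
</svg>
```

(Gcodetools for Inkscape — laser output)
G21
G90
G00 X211.079 Y109.045
M3 S236
G1 X205.554 Y104.805 F2408
G1 X215.132 Y90.407 F2408
G1 X232.717 Y70.402 F2408
G1 X251.214 Y49.341 F2408
G1 X263.525 Y31.775 F2408
M5
G00 X0.000 Y0.000

1 u = 1 mm; y_m = 141.369 − y.

[1] `<path>` cubic bezier, #ff00ff→engrave S236 F2408: (211.079,109.045) → (205.554,104.805) → (215.132,90.407) → (232.717,70.402) → (251.214,49.341) → (263.525,31.775)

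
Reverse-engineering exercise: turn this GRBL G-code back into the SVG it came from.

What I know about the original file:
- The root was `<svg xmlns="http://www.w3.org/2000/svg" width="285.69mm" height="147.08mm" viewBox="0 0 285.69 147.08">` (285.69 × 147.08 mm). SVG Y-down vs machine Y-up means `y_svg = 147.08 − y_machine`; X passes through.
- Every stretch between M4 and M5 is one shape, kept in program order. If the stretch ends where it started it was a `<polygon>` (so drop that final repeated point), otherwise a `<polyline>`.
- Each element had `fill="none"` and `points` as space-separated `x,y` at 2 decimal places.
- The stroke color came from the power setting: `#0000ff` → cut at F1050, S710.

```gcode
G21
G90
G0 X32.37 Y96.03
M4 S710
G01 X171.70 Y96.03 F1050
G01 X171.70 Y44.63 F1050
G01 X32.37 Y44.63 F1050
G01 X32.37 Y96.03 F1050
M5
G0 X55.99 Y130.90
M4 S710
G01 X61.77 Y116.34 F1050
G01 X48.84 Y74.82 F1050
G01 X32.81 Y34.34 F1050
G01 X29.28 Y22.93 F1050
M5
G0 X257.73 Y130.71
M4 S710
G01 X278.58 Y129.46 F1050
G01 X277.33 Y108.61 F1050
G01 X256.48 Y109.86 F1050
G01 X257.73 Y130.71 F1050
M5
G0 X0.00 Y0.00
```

<svg xmlns="http://www.w3.org/2000/svg" width="285.69mm" height="147.08mm" viewBox="0 0 285.69 147.08">
  <polygon points="32.37,51.05 171.70,51.05 171.70,102.45 32.37,102.45" fill="none" stroke="#0000ff"/>
  <polyline points="55.99,16.18 61.77,30.74 48.84,72.26 32.81,112.74 29.28,124.15" fill="none" stroke="#0000ff"/>
  <polygon points="257.73,16.37 278.58,17.62 277.33,38.47 256.48,37.22" fill="none" stroke="#0000ff"/>
</svg>

Machine Y-up, SVG Y-down with viewBox height 147.08, so y_svg = 147.08 − y_machine; X carries over. Every run uses S710, so all elements get stroke `#0000ff` (cut).

Run 1: The run returns to its start, so emit a `<polygon>` with points (Y-flipped): 32.37,51.05 171.70,51.05 171.70,102.45 32.37,102.45.

Run 2: The run is open, so emit a `<polyline>` with points (Y-flipped): 55.99,16.18 61.77,30.74 48.84,72.26 32.81,112.74 29.28,124.15.

Run 3: The run returns to its start, so emit a `<polygon>` with points (Y-flipped): 257.73,16.37 278.58,17.62 277.33,38.47 256.48,37.22.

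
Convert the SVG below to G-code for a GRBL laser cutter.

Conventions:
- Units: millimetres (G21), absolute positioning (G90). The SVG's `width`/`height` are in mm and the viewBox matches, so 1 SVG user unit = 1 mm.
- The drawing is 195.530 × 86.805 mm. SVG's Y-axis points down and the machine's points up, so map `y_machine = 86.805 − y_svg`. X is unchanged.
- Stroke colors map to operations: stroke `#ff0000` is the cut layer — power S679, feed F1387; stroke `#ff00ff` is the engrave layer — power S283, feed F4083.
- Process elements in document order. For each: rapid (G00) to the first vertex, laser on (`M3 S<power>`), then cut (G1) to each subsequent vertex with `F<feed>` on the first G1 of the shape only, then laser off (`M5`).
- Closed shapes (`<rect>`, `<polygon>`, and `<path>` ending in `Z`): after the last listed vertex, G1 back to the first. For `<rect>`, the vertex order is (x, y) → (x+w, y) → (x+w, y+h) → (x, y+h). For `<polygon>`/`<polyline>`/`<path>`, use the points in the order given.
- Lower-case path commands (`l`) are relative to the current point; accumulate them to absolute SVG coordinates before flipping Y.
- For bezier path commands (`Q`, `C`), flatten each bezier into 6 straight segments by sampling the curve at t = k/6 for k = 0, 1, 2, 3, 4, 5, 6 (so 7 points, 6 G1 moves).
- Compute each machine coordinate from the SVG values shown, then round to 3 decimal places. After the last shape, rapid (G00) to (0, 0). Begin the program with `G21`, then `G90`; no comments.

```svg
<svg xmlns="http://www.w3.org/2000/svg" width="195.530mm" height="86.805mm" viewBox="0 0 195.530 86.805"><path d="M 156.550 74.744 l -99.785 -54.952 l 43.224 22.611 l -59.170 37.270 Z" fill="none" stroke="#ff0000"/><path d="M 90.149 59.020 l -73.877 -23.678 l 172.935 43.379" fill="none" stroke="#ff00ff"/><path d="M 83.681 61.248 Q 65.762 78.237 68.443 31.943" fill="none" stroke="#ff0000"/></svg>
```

viewBox `0 0 195.530 86.805` with mm width/height → 1 unit = 1 mm. Flip: y_m = 86.805 − y_svg.

**Shape 1** — `<path>` closed polygon, stroke `#ff0000` → cut (S679, F1387). Machine vertices: (156.550,12.061) → (56.765,67.013) → (99.989,44.402) → (40.819,7.132) → (156.550,12.061). Closed: final G1 returns to the first vertex.

**Shape 2** — `<path>` open polyline, stroke `#ff00ff` → engrave (S283, F4083). Machine vertices: (90.149,27.785) → (16.272,51.463) → (189.207,8.084). Open path.

**Shape 3** — `<path>` quadratic bezier, stroke `#ff0000` → cut (S679, F1387). Control points (SVG): P0=(83.681,61.248), P1=(65.762,78.237), P2=(68.443,31.943); sampled at t=k/6. Machine vertices: (83.681,25.557) → (78.280,21.652) → (74.024,21.262) → (70.912,24.389) → (68.945,31.031) → (68.122,41.189) → (68.443,54.862). Open path.

G21
G90
G00 X156.550 Y12.061
M3 S679
G1 X56.765 Y67.013 F1387
G1 X99.989 Y44.402
G1 X40.819 Y7.132
G1 X156.550 Y12.061
M5
G00 X90.149 Y27.785
M3 S283
G1 X16.272 Y51.463 F4083
G1 X189.207 Y8.084
M5
G00 X83.681 Y25.557
M3 S679
G1 X78.280 Y21.652 F1387
G1 X74.024 Y21.262
G1 X70.912 Y24.389
G1 X68.945 Y31.031
G1 X68.122 Y41.189
G1 X68.443 Y54.862
M5
G00 X0.000 Y0.000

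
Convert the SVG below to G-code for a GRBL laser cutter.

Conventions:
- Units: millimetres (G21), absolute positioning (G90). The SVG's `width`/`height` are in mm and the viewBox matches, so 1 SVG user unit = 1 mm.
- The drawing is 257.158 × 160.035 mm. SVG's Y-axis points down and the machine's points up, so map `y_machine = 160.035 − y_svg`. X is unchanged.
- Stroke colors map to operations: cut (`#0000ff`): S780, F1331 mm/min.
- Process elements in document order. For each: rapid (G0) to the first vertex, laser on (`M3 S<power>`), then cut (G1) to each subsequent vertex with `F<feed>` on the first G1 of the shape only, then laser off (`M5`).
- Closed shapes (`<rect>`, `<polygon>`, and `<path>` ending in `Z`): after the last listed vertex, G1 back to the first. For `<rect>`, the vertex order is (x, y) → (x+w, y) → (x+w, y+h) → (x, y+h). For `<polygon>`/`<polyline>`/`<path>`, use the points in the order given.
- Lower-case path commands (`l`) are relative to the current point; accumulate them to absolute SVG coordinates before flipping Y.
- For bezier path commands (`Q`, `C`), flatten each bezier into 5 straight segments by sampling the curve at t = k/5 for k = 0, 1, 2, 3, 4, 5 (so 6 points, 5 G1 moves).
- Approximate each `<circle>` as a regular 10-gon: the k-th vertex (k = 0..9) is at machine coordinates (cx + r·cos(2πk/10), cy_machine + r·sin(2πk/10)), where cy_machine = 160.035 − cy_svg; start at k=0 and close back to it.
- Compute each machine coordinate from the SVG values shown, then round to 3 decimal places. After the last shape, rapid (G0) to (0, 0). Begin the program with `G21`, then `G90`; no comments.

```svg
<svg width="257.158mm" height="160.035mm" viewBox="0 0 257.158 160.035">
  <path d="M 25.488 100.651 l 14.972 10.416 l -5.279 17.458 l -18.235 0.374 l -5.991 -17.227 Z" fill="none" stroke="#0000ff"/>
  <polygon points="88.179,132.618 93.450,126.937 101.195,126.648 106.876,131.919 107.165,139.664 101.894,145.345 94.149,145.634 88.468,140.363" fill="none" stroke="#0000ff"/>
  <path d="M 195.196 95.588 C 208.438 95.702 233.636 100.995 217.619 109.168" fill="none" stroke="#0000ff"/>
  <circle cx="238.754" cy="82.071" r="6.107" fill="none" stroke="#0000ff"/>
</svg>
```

G21
G90
G0 X25.488 Y59.384
M3 S780
G1 X40.460 Y48.968 F1331
G1 X35.181 Y31.510
G1 X16.946 Y31.136
G1 X10.955 Y48.363
G1 X25.488 Y59.384
M5
G0 X88.179 Y27.417
M3 S780
G1 X93.450 Y33.098 F1331
G1 X101.195 Y33.387
G1 X106.876 Y28.116
G1 X107.165 Y20.371
G1 X101.894 Y14.690
G1 X94.149 Y14.401
G1 X88.468 Y19.672
G1 X88.179 Y27.417
M5
G0 X195.196 Y64.447
M3 S780
G1 X204.151 Y63.776 F1331
G1 X213.422 Y61.971
G1 X220.459 Y59.145
G1 X222.709 Y55.407
G1 X217.619 Y50.867
M5
G0 X244.861 Y77.964
M3 S780
G1 X243.695 Y81.554 F1331
G1 X240.641 Y83.772
G1 X236.867 Y83.772
G1 X233.813 Y81.554
G1 X232.647 Y77.964
G1 X233.813 Y74.374
G1 X236.867 Y72.156
G1 X240.641 Y72.156
G1 X243.695 Y74.374
G1 X244.861 Y77.964
M5
G0 X0.000 Y0.000

Since the viewBox matches the mm dimensions, user units are millimetres directly. The only transform is the Y-flip y_m = 160.035 − y_svg.

Shape 1 is a regular polygon drawn with `<path>`. Its stroke #0000ff means cut at S780, F1331. After flipping Y the toolpath is (25.488,59.384) → (40.460,48.968) → (35.181,31.510) → (16.946,31.136) → (10.955,48.363) → (25.488,59.384), returning to the start.

Shape 2 is a regular polygon drawn with `<polygon>`. Its stroke #0000ff means cut at S780, F1331. After flipping Y the toolpath is (88.179,27.417) → (93.450,33.098) → (101.195,33.387) → (106.876,28.116) → (107.165,20.371) → (101.894,14.690) → (94.149,14.401) → (88.468,19.672) → (88.179,27.417), returning to the start.

Shape 3 is a cubic bezier drawn with `<path>`. Its stroke #0000ff means cut at S780, F1331. After flipping Y the toolpath is (195.196,64.447) → (204.151,63.776) → (213.422,61.971) → (220.459,59.145) → (222.709,55.407) → (217.619,50.867).

Shape 4 is a circle drawn with `<circle>`. Its stroke #0000ff means cut at S780, F1331. After flipping Y the toolpath is (244.861,77.964) → (243.695,81.554) → (240.641,83.772) → (236.867,83.772) → (233.813,81.554) → (232.647,77.964) → (233.813,74.374) → (236.867,72.156) → (240.641,72.156) → (243.695,74.374) → (244.861,77.964), returning to the start.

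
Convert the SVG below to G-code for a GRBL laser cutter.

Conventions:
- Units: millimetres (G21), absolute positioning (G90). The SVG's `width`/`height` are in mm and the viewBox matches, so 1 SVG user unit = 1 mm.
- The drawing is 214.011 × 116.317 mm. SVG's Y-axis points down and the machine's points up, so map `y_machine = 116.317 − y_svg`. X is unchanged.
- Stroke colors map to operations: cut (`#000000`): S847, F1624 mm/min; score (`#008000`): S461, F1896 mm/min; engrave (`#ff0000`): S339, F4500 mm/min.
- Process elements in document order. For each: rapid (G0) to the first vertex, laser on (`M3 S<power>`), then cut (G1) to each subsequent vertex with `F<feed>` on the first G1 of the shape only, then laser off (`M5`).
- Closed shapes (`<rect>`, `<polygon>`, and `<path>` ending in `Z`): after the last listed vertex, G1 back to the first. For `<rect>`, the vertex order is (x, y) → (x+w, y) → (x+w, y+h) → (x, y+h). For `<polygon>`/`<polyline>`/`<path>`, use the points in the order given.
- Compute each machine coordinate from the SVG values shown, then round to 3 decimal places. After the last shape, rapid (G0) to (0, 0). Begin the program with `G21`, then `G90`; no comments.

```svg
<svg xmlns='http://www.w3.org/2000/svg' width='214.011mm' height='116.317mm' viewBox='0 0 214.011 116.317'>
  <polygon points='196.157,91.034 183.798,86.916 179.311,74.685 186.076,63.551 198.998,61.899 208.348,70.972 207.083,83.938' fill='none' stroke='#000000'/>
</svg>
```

viewBox `0 0 214.011 116.317` with mm width/height → 1 unit = 1 mm. Flip: y_m = 116.317 − y_svg.

**Shape 1** — `<polygon>` regular polygon, stroke `#000000` → cut (S847, F1624). Machine vertices: (196.157,25.283) → (183.798,29.401) → (179.311,41.632) → (186.076,52.766) → (198.998,54.418) → (208.348,45.345) → (207.083,32.379) → (196.157,25.283). Closed: final G1 returns to the first vertex.

G21
G90
G0 X196.157 Y25.283
M3 S847
G1 X183.798 Y29.401 F1624
G1 X179.311 Y41.632
G1 X186.076 Y52.766
G1 X198.998 Y54.418
G1 X208.348 Y45.345
G1 X207.083 Y32.379
G1 X196.157 Y25.283
M5
G0 X0.000 Y0.000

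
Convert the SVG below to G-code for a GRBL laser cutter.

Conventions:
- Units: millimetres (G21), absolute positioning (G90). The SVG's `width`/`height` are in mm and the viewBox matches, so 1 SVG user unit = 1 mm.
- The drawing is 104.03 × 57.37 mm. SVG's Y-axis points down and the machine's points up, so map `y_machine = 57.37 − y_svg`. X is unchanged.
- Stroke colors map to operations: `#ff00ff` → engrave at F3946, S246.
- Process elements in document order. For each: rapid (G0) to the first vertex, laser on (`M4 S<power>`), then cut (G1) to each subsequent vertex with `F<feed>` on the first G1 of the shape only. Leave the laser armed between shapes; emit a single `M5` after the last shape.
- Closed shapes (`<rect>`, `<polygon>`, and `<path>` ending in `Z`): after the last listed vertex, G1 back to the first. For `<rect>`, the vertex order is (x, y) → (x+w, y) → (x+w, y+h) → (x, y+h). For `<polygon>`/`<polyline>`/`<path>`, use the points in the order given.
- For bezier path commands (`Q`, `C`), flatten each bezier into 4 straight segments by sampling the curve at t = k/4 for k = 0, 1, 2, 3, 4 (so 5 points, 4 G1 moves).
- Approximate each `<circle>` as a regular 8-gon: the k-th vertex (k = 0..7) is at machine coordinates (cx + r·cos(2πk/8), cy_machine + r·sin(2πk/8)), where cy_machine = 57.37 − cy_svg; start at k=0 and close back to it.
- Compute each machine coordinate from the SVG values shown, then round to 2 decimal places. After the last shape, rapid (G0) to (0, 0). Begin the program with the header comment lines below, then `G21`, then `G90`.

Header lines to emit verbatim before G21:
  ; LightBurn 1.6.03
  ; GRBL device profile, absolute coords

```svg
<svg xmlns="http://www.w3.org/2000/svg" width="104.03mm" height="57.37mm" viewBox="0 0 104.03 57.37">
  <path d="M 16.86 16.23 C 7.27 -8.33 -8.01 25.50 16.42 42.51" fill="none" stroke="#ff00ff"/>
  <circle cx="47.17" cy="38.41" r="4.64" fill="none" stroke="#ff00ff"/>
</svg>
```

; LightBurn 1.6.03
; GRBL device profile, absolute coords
G21
G90
G0 X16.86 Y41.14
M4 S246
G1 X9.31 Y49.79 F3946
G1 X3.88 Y43.59
G1 X4.83 Y29.60
G1 X16.42 Y14.86
G0 X51.81 Y18.96
M4 S246
G1 X50.45 Y22.24 F3946
G1 X47.17 Y23.60
G1 X43.89 Y22.24
G1 X42.53 Y18.96
G1 X43.89 Y15.68
G1 X47.17 Y14.32
G1 X50.45 Y15.68
G1 X51.81 Y18.96
M5
G0 X0.00 Y0.00

Since the viewBox matches the mm dimensions, user units are millimetres directly. The only transform is the Y-flip y_m = 57.37 − y_svg.

Shape 1 is a cubic bezier drawn with `<path>`. Its stroke #ff00ff means engrave at S246, F3946. After flipping Y the toolpath is (16.86,41.14) → (9.31,49.79) → (3.88,43.59) → (4.83,29.60) → (16.42,14.86).

Shape 2 is a circle drawn with `<circle>`. Its stroke #ff00ff means engrave at S246, F3946. After flipping Y the toolpath is (51.81,18.96) → (50.45,22.24) → (47.17,23.60) → (43.89,22.24) → (42.53,18.96) → (43.89,15.68) → (47.17,14.32) → (50.45,15.68) → (51.81,18.96), returning to the start.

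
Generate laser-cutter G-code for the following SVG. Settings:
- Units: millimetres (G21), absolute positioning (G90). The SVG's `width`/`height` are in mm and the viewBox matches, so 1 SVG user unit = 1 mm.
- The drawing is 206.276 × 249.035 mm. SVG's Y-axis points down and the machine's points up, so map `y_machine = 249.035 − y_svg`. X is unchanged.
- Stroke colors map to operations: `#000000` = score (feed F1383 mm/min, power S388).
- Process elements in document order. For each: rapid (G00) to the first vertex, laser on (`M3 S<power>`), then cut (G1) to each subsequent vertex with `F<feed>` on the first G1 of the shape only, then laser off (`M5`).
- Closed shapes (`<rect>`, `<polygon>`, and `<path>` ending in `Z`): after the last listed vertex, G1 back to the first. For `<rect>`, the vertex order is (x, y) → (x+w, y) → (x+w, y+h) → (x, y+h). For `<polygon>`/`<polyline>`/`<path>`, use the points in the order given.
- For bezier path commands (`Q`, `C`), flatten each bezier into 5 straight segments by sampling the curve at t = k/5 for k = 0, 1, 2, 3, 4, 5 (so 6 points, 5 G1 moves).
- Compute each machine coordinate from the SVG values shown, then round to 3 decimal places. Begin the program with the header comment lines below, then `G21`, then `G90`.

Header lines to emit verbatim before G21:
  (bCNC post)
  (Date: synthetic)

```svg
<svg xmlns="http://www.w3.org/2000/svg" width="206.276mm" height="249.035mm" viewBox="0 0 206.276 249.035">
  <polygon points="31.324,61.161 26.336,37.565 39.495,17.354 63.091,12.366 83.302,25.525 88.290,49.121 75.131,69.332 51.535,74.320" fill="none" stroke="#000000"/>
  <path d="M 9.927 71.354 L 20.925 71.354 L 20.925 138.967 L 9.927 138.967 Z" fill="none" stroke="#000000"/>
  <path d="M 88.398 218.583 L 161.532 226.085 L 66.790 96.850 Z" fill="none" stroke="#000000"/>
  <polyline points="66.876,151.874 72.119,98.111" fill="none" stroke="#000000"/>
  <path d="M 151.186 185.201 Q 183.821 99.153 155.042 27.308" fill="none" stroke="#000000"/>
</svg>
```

Since the viewBox matches the mm dimensions, user units are millimetres directly. The only transform is the Y-flip y_m = 249.035 − y_svg.

Shape 1 is a regular polygon drawn with `<polygon>`. Its stroke #000000 means score at S388, F1383. After flipping Y the toolpath is (31.324,187.874) → (26.336,211.470) → (39.495,231.681) → (63.091,236.669) → (83.302,223.510) → (88.290,199.914) → (75.131,179.703) → (51.535,174.715) → (31.324,187.874), returning to the start.

Shape 2 is a rectangle drawn with `<path>`. Its stroke #000000 means score at S388, F1383. After flipping Y the toolpath is (9.927,177.681) → (20.925,177.681) → (20.925,110.068) → (9.927,110.068) → (9.927,177.681), returning to the start.

Shape 3 is a closed polygon drawn with `<path>`. Its stroke #000000 means score at S388, F1383. After flipping Y the toolpath is (88.398,30.452) → (161.532,22.950) → (66.790,152.185) → (88.398,30.452), returning to the start.

Shape 4 is a line segment drawn with `<polyline>`. Its stroke #000000 means score at S388, F1383. After flipping Y the toolpath is (66.876,97.161) → (72.119,150.924).

Shape 5 is a quadratic bezier drawn with `<path>`. Its stroke #000000 means score at S388, F1383. After flipping Y the toolpath is (151.186,63.834) → (161.783,97.685) → (167.468,130.400) → (168.239,161.979) → (164.097,192.421) → (155.042,221.727).

(bCNC post)
(Date: synthetic)
G21
G90
G00 X31.324 Y187.874
M3 S388
G1 X26.336 Y211.470 F1383
G1 X39.495 Y231.681
G1 X63.091 Y236.669
G1 X83.302 Y223.510
G1 X88.290 Y199.914
G1 X75.131 Y179.703
G1 X51.535 Y174.715
G1 X31.324 Y187.874
M5
G00 X9.927 Y177.681
M3 S388
G1 X20.925 Y177.681 F1383
G1 X20.925 Y110.068
G1 X9.927 Y110.068
G1 X9.927 Y177.681
M5
G00 X88.398 Y30.452
M3 S388
G1 X161.532 Y22.950 F1383
G1 X66.790 Y152.185
G1 X88.398 Y30.452
M5
G00 X66.876 Y97.161
M3 S388
G1 X72.119 Y150.924 F1383
M5
G00 X151.186 Y63.834
M3 S388
G1 X161.783 Y97.685 F1383
G1 X167.468 Y130.400
G1 X168.239 Y161.979
G1 X164.097 Y192.421
G1 X155.042 Y221.727
M5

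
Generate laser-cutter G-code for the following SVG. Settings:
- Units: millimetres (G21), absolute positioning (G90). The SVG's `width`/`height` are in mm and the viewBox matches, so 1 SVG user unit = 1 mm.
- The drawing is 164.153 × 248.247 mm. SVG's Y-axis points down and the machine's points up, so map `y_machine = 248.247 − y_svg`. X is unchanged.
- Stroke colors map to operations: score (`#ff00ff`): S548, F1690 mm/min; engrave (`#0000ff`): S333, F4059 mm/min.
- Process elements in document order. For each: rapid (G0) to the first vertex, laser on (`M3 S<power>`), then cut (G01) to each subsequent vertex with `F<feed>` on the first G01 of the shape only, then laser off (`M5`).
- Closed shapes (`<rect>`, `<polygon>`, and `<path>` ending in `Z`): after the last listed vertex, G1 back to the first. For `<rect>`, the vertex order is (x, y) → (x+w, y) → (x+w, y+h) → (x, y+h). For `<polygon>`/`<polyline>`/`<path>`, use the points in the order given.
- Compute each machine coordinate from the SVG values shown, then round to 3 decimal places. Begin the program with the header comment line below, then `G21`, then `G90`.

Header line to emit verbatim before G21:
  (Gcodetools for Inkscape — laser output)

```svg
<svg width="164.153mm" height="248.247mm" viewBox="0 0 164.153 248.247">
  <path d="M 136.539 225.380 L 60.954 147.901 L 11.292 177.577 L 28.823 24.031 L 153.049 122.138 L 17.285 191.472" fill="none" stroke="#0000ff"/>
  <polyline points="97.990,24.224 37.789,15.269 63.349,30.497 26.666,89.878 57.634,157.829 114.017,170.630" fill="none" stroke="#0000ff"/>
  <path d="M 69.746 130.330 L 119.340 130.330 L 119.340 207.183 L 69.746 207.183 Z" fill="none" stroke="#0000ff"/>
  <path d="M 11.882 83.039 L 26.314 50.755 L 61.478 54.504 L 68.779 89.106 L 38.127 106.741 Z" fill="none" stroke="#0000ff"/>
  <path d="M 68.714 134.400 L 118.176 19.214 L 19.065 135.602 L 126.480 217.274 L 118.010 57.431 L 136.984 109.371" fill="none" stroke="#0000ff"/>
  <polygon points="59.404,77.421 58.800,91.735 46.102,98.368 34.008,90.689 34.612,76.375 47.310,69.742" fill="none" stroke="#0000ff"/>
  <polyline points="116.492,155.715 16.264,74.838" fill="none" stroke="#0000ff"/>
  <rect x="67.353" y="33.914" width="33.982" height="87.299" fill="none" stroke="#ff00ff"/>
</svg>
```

(Gcodetools for Inkscape — laser output)
G21
G90
G0 X136.539 Y22.867
M3 S333
G01 X60.954 Y100.346 F4059
G01 X11.292 Y70.670
G01 X28.823 Y224.216
G01 X153.049 Y126.109
G01 X17.285 Y56.775
M5
G0 X97.990 Y224.023
M3 S333
G01 X37.789 Y232.978 F4059
G01 X63.349 Y217.750
G01 X26.666 Y158.369
G01 X57.634 Y90.418
G01 X114.017 Y77.617
M5
G0 X69.746 Y117.917
M3 S333
G01 X119.340 Y117.917 F4059
G01 X119.340 Y41.064
G01 X69.746 Y41.064
G01 X69.746 Y117.917
M5
G0 X11.882 Y165.208
M3 S333
G01 X26.314 Y197.492 F4059
G01 X61.478 Y193.743
G01 X68.779 Y159.141
G01 X38.127 Y141.506
G01 X11.882 Y165.208
M5
G0 X68.714 Y113.847
M3 S333
G01 X118.176 Y229.033 F4059
G01 X19.065 Y112.645
G01 X126.480 Y30.973
G01 X118.010 Y190.816
G01 X136.984 Y138.876
M5
G0 X59.404 Y170.826
M3 S333
G01 X58.800 Y156.512 F4059
G01 X46.102 Y149.879
G01 X34.008 Y157.558
G01 X34.612 Y171.872
G01 X47.310 Y178.505
G01 X59.404 Y170.826
M5
G0 X116.492 Y92.532
M3 S333
G01 X16.264 Y173.409 F4059
M5
G0 X67.353 Y214.333
M3 S548
G01 X101.335 Y214.333 F1690
G01 X101.335 Y127.034
G01 X67.353 Y127.034
G01 X67.353 Y214.333
M5

1 u = 1 mm; y_m = 248.247 − y.

[1] `<path>` open polyline, #0000ff→engrave S333 F4059: (136.539,22.867) → (60.954,100.346) → (11.292,70.670) → (28.823,224.216) → (153.049,126.109) → (17.285,56.775)

[2] `<polyline>` open polyline, #0000ff→engrave S333 F4059: (97.990,224.023) → (37.789,232.978) → (63.349,217.750) → (26.666,158.369) → (57.634,90.418) → (114.017,77.617)

[3] `<path>` rectangle, #0000ff→engrave S333 F4059: (69.746,117.917) → (119.340,117.917) → (119.340,41.064) → (69.746,41.064) → (69.746,117.917) (closed)

[4] `<path>` regular polygon, #0000ff→engrave S333 F4059: (11.882,165.208) → (26.314,197.492) → (61.478,193.743) → (68.779,159.141) → (38.127,141.506) → (11.882,165.208) (closed)

[5] `<path>` open polyline, #0000ff→engrave S333 F4059: (68.714,113.847) → (118.176,229.033) → (19.065,112.645) → (126.480,30.973) → (118.010,190.816) → (136.984,138.876)

[6] `<polygon>` regular polygon, #0000ff→engrave S333 F4059: (59.404,170.826) → (58.800,156.512) → (46.102,149.879) → (34.008,157.558) → (34.612,171.872) → (47.310,178.505) → (59.404,170.826) (closed)

[7] `<polyline>` line segment, #0000ff→engrave S333 F4059: (116.492,92.532) → (16.264,173.409)

[8] `<rect>` rectangle, #ff00ff→score S548 F1690: (67.353,214.333) → (101.335,214.333) → (101.335,127.034) → (67.353,127.034) → (67.353,214.333) (closed)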